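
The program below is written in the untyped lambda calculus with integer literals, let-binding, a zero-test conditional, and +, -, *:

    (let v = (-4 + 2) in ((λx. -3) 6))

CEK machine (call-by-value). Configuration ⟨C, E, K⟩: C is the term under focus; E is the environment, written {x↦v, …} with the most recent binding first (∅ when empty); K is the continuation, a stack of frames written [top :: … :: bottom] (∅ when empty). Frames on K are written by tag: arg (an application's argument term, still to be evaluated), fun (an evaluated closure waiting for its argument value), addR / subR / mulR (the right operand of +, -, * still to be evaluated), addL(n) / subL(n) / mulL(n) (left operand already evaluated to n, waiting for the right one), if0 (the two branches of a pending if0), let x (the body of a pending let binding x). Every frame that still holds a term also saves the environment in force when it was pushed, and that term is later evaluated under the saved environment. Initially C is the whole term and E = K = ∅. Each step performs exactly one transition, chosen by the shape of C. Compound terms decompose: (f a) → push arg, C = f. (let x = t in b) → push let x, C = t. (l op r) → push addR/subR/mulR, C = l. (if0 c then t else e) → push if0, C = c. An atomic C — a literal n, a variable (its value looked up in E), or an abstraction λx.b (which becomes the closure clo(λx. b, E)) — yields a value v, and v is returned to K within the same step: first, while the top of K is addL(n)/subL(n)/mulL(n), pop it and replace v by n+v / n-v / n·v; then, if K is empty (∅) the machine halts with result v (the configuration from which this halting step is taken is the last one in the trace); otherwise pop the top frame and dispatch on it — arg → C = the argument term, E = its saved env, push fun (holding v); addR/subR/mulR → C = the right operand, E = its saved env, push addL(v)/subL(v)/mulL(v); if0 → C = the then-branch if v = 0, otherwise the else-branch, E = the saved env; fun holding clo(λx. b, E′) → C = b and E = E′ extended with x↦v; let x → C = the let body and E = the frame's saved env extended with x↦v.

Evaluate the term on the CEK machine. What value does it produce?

0. ⟨C=(let v = (-4 + 2) in ((λx. -3) 6)); E=∅; K=∅⟩
1. ⟨C=(-4 + 2); E=∅; K=[let v]⟩
2. ⟨C=-4; E=∅; K=[addR :: let v]⟩
3. ⟨C=2; E=∅; K=[addL(-4) :: let v]⟩
4. ⟨C=((λx. -3) 6); E={v↦-2}; K=∅⟩
5. ⟨C=(λx. -3); E={v↦-2}; K=[arg]⟩
6. ⟨C=6; E={v↦-2}; K=[fun]⟩
7. ⟨C=-3; E={x↦6, v↦-2}; K=∅⟩
→ final value -3

Answer: -3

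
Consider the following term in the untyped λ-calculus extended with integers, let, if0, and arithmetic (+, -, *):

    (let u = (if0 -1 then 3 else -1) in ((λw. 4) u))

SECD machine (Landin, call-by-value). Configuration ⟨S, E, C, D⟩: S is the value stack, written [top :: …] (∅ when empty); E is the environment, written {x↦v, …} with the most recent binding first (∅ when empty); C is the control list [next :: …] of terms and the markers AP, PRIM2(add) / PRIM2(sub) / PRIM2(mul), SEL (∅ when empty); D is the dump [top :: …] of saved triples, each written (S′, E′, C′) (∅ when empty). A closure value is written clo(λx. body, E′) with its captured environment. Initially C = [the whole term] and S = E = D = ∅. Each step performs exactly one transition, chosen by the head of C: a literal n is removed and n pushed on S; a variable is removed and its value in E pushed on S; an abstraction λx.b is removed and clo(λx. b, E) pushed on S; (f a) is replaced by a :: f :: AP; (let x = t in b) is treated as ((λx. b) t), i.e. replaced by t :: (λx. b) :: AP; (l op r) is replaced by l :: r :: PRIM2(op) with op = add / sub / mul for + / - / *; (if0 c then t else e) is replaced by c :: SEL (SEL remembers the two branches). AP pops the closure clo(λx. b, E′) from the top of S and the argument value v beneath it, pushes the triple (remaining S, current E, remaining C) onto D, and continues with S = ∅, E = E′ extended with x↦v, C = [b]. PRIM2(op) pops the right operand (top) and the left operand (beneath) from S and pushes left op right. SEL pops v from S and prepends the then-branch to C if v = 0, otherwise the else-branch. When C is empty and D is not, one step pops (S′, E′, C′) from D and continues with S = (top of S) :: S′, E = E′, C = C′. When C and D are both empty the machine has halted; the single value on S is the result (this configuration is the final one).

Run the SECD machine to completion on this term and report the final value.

[0] <S=∅, E=∅, C=[(let u = (if0 -1 then 3 else -1) in ((λw. 4) u))], D=∅>
[1] <S=∅, E=∅, C=[(if0 -1 then 3 else -1) :: (λu. ((λw. 4) u)) :: AP], D=∅>
[2] <S=∅, E=∅, C=[-1 :: SEL :: (λu. ((λw. 4) u)) :: AP], D=∅>
[3] <S=[-1], E=∅, C=[SEL :: (λu. ((λw. 4) u)) :: AP], D=∅>
[4] <S=∅, E=∅, C=[-1 :: (λu. ((λw. 4) u)) :: AP], D=∅>
[5] <S=[-1], E=∅, C=[(λu. ((λw. 4) u)) :: AP], D=∅>
[6] <S=[clo(λu. ((λw. 4) u), ∅) :: -1], E=∅, C=[AP], D=∅>
[7] <S=∅, E={u↦-1}, C=[((λw. 4) u)], D=[(∅, ∅, ∅)]>
[8] <S=∅, E={u↦-1}, C=[u :: (λw. 4) :: AP], D=[(∅, ∅, ∅)]>
[9] <S=[-1], E={u↦-1}, C=[(λw. 4) :: AP], D=[(∅, ∅, ∅)]>
[10] <S=[clo(λw. 4, {u↦-1}) :: -1], E={u↦-1}, C=[AP], D=[(∅, ∅, ∅)]>
[11] <S=∅, E={w↦-1, u↦-1}, C=[4], D=[(∅, {u↦-1}, ∅) :: (∅, ∅, ∅)]>
[12] <S=[4], E={w↦-1, u↦-1}, C=∅, D=[(∅, {u↦-1}, ∅) :: (∅, ∅, ∅)]>
[13] <S=[4], E={u↦-1}, C=∅, D=[(∅, ∅, ∅)]>
[14] <S=[4], E=∅, C=∅, D=∅>
→ final value 4

Answer: 4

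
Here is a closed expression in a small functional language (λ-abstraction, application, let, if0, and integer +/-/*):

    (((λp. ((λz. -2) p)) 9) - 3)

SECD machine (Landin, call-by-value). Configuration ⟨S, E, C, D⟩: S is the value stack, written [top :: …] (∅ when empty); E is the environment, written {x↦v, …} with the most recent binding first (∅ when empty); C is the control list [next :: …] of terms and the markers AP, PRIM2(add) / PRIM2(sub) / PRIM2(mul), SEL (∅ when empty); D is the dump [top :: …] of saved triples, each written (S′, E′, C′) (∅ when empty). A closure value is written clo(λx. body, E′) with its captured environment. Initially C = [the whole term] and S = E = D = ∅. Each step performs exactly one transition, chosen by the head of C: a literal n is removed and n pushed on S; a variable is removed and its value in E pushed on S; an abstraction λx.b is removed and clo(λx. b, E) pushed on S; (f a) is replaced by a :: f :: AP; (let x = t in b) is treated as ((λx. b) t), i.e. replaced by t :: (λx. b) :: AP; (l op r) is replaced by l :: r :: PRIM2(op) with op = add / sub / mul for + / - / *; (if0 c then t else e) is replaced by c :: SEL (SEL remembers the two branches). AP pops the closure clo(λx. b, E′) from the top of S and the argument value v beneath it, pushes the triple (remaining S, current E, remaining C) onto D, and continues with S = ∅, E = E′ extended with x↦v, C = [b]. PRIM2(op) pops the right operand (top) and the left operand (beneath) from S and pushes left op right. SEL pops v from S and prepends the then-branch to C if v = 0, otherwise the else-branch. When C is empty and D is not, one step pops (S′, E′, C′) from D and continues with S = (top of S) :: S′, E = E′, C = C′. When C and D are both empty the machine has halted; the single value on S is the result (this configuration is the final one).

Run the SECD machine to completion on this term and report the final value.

t=0: <S=∅, E=∅, C=[(((λp. ((λz. -2) p)) 9) - 3)], D=∅>
t=1: <S=∅, E=∅, C=[((λp. ((λz. -2) p)) 9) :: 3 :: PRIM2(sub)], D=∅>
t=2: <S=∅, E=∅, C=[9 :: (λp. ((λz. -2) p)) :: AP :: 3 :: PRIM2(sub)], D=∅>
t=3: <S=[9], E=∅, C=[(λp. ((λz. -2) p)) :: AP :: 3 :: PRIM2(sub)], D=∅>
t=4: <S=[clo(λp. ((λz. -2) p), ∅) :: 9], E=∅, C=[AP :: 3 :: PRIM2(sub)], D=∅>
t=5: <S=∅, E={p↦9}, C=[((λz. -2) p)], D=[(∅, ∅, [3 :: PRIM2(sub)])]>
t=6: <S=∅, E={p↦9}, C=[p :: (λz. -2) :: AP], D=[(∅, ∅, [3 :: PRIM2(sub)])]>
t=7: <S=[9], E={p↦9}, C=[(λz. -2) :: AP], D=[(∅, ∅, [3 :: PRIM2(sub)])]>
t=8: <S=[clo(λz. -2, {p↦9}) :: 9], E={p↦9}, C=[AP], D=[(∅, ∅, [3 :: PRIM2(sub)])]>
t=9: <S=∅, E={z↦9, p↦9}, C=[-2], D=[(∅, {p↦9}, ∅) :: (∅, ∅, [3 :: PRIM2(sub)])]>
t=10: <S=[-2], E={z↦9, p↦9}, C=∅, D=[(∅, {p↦9}, ∅) :: (∅, ∅, [3 :: PRIM2(sub)])]>
t=11: <S=[-2], E={p↦9}, C=∅, D=[(∅, ∅, [3 :: PRIM2(sub)])]>
t=12: <S=[-2], E=∅, C=[3 :: PRIM2(sub)], D=∅>
t=13: <S=[3 :: -2], E=∅, C=[PRIM2(sub)], D=∅>
t=14: <S=[-5], E=∅, C=∅, D=∅>
→ final value -5

Answer: -5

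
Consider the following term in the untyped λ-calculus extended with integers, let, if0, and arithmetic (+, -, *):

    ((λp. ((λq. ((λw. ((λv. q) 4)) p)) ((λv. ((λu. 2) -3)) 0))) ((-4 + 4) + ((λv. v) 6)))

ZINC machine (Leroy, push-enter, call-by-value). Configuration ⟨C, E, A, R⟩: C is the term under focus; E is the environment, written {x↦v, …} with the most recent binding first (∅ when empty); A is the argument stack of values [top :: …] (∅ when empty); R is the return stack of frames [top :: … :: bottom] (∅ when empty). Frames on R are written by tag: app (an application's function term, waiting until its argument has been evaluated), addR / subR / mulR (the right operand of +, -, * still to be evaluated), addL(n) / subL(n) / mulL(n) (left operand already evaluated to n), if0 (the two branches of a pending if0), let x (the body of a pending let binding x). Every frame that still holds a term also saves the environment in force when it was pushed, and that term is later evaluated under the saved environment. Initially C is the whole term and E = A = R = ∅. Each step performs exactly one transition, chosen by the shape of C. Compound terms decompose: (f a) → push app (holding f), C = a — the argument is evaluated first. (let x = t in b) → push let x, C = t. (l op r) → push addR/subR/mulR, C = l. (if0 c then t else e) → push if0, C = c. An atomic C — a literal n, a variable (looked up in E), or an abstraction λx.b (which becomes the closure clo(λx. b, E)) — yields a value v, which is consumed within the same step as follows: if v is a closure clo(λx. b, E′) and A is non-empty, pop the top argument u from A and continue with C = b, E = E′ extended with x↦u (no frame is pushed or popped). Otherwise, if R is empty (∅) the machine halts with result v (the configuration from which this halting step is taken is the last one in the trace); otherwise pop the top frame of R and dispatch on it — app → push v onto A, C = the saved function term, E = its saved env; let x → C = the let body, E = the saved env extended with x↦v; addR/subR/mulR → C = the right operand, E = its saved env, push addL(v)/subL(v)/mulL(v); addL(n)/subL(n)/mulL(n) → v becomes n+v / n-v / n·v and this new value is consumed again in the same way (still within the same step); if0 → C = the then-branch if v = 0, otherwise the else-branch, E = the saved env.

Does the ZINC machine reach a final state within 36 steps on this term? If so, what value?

Answer: 2

Execution trace:
t=0: ⟨C=((λp. ((λq. ((λw. ((λv. q) 4)) p)) ((λv. ((λu. 2) -3)) 0))) ((-4 + 4) + ((λv. v) 6))); E=∅; A=∅; R=∅⟩
t=1: ⟨C=((-4 + 4) + ((λv. v) 6)); E=∅; A=∅; R=[app]⟩
t=2: ⟨C=(-4 + 4); E=∅; A=∅; R=[addR :: app]⟩
t=3: ⟨C=-4; E=∅; A=∅; R=[addR :: addR :: app]⟩
t=4: ⟨C=4; E=∅; A=∅; R=[addL(-4) :: addR :: app]⟩
t=5: ⟨C=((λv. v) 6); E=∅; A=∅; R=[addL(0) :: app]⟩
t=6: ⟨C=6; E=∅; A=∅; R=[app :: addL(0) :: app]⟩
t=7: ⟨C=(λv. v); E=∅; A=[6]; R=[addL(0) :: app]⟩
t=8: ⟨C=v; E={v↦6}; A=∅; R=[addL(0) :: app]⟩
t=9: ⟨C=(λp. ((λq. ((λw. ((λv. q) 4)) p)) ((λv. ((λu. 2) -3)) 0))); E=∅; A=[6]; R=∅⟩
t=10: ⟨C=((λq. ((λw. ((λv. q) 4)) p)) ((λv. ((λu. 2) -3)) 0)); E={p↦6}; A=∅; R=∅⟩
t=11: ⟨C=((λv. ((λu. 2) -3)) 0); E={p↦6}; A=∅; R=[app]⟩
t=12: ⟨C=0; E={p↦6}; A=∅; R=[app :: app]⟩
t=13: ⟨C=(λv. ((λu. 2) -3)); E={p↦6}; A=[0]; R=[app]⟩
t=14: ⟨C=((λu. 2) -3); E={v↦0, p↦6}; A=∅; R=[app]⟩
t=15: ⟨C=-3; E={v↦0, p↦6}; A=∅; R=[app :: app]⟩
t=16: ⟨C=(λu. 2); E={v↦0, p↦6}; A=[-3]; R=[app]⟩
t=17: ⟨C=2; E={u↦-3, v↦0, p↦6}; A=∅; R=[app]⟩
t=18: ⟨C=(λq. ((λw. ((λv. q) 4)) p)); E={p↦6}; A=[2]; R=∅⟩
t=19: ⟨C=((λw. ((λv. q) 4)) p); E={q↦2, p↦6}; A=∅; R=∅⟩
t=20: ⟨C=p; E={q↦2, p↦6}; A=∅; R=[app]⟩
t=21: ⟨C=(λw. ((λv. q) 4)); E={q↦2, p↦6}; A=[6]; R=∅⟩
t=22: ⟨C=((λv. q) 4); E={w↦6, q↦2, p↦6}; A=∅; R=∅⟩
t=23: ⟨C=4; E={w↦6, q↦2, p↦6}; A=∅; R=[app]⟩
t=24: ⟨C=(λv. q); E={w↦6, q↦2, p↦6}; A=[4]; R=∅⟩
t=25: ⟨C=q; E={v↦4, w↦6, q↦2, p↦6}; A=∅; R=∅⟩
→ final value 2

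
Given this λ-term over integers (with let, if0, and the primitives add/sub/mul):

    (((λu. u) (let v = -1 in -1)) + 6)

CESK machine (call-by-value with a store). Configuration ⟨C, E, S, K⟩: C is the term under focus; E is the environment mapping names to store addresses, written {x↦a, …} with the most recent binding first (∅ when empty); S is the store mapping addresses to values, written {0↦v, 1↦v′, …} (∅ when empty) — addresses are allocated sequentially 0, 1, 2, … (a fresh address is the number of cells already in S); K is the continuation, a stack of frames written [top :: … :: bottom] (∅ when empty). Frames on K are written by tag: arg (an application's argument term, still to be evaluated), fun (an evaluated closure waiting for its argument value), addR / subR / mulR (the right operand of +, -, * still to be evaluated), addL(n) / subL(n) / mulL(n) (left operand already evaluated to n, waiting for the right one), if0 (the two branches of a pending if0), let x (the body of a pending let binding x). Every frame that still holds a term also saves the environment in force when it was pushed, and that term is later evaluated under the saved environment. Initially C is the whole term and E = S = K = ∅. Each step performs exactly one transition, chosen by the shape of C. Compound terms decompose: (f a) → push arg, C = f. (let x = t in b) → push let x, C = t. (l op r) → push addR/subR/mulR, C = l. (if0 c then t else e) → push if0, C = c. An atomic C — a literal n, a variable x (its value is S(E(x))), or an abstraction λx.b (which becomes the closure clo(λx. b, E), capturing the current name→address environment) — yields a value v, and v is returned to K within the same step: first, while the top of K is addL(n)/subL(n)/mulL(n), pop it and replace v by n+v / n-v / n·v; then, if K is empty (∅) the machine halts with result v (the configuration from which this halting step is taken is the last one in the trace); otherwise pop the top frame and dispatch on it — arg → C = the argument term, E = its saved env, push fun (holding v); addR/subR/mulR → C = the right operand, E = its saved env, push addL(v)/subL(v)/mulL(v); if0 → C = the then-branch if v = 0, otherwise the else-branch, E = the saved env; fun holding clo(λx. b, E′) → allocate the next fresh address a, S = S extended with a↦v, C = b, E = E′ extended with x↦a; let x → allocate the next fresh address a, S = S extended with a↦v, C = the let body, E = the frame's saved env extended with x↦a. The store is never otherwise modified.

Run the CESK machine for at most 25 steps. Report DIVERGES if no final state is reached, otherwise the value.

Answer: 5

Machine steps:
t=0: <C=(((λu. u) (let v = -1 in -1)) + 6), E=∅, S=∅, K=∅>
t=1: <C=((λu. u) (let v = -1 in -1)), E=∅, S=∅, K=[addR]>
t=2: <C=(λu. u), E=∅, S=∅, K=[arg :: addR]>
t=3: <C=(let v = -1 in -1), E=∅, S=∅, K=[fun :: addR]>
t=4: <C=-1, E=∅, S=∅, K=[let v :: fun :: addR]>
t=5: <C=-1, E={v↦0}, S={0↦-1}, K=[fun :: addR]>
t=6: <C=u, E={u↦1}, S={0↦-1, 1↦-1}, K=[addR]>
t=7: <C=6, E=∅, S={0↦-1, 1↦-1}, K=[addL(-1)]>
→ final value 5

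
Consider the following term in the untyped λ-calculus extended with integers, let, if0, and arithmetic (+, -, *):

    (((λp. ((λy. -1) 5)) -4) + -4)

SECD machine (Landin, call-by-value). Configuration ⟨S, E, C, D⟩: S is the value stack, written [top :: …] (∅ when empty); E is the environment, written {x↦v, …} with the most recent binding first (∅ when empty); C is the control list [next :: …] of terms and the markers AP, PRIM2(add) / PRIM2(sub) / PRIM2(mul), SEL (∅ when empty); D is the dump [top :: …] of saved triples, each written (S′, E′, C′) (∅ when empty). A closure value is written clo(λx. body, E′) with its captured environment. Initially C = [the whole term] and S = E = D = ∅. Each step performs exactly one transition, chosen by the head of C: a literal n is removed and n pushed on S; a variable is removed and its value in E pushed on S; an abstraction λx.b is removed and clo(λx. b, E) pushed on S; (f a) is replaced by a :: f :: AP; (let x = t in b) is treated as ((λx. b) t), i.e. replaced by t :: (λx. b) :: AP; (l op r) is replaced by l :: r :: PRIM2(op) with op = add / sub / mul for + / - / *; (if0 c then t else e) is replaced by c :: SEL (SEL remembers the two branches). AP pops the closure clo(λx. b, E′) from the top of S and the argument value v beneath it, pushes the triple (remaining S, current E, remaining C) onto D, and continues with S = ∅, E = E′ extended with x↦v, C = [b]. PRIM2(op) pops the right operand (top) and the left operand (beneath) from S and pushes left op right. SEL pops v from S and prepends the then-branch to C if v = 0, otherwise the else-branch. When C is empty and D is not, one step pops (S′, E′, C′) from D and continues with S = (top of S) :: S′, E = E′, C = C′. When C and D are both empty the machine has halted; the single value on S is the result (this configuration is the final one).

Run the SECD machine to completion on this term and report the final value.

t=0: <S=∅, E=∅, C=[(((λp. ((λy. -1) 5)) -4) + -4)], D=∅>
t=1: <S=∅, E=∅, C=[((λp. ((λy. -1) 5)) -4) :: -4 :: PRIM2(add)], D=∅>
t=2: <S=∅, E=∅, C=[-4 :: (λp. ((λy. -1) 5)) :: AP :: -4 :: PRIM2(add)], D=∅>
t=3: <S=[-4], E=∅, C=[(λp. ((λy. -1) 5)) :: AP :: -4 :: PRIM2(add)], D=∅>
t=4: <S=[clo(λp. ((λy. -1) 5), ∅) :: -4], E=∅, C=[AP :: -4 :: PRIM2(add)], D=∅>
t=5: <S=∅, E={p↦-4}, C=[((λy. -1) 5)], D=[(∅, ∅, [-4 :: PRIM2(add)])]>
t=6: <S=∅, E={p↦-4}, C=[5 :: (λy. -1) :: AP], D=[(∅, ∅, [-4 :: PRIM2(add)])]>
t=7: <S=[5], E={p↦-4}, C=[(λy. -1) :: AP], D=[(∅, ∅, [-4 :: PRIM2(add)])]>
t=8: <S=[clo(λy. -1, {p↦-4}) :: 5], E={p↦-4}, C=[AP], D=[(∅, ∅, [-4 :: PRIM2(add)])]>
t=9: <S=∅, E={y↦5, p↦-4}, C=[-1], D=[(∅, {p↦-4}, ∅) :: (∅, ∅, [-4 :: PRIM2(add)])]>
t=10: <S=[-1], E={y↦5, p↦-4}, C=∅, D=[(∅, {p↦-4}, ∅) :: (∅, ∅, [-4 :: PRIM2(add)])]>
t=11: <S=[-1], E={p↦-4}, C=∅, D=[(∅, ∅, [-4 :: PRIM2(add)])]>
t=12: <S=[-1], E=∅, C=[-4 :: PRIM2(add)], D=∅>
t=13: <S=[-4 :: -1], E=∅, C=[PRIM2(add)], D=∅>
t=14: <S=[-5], E=∅, C=∅, D=∅>
→ final value -5

Answer: -5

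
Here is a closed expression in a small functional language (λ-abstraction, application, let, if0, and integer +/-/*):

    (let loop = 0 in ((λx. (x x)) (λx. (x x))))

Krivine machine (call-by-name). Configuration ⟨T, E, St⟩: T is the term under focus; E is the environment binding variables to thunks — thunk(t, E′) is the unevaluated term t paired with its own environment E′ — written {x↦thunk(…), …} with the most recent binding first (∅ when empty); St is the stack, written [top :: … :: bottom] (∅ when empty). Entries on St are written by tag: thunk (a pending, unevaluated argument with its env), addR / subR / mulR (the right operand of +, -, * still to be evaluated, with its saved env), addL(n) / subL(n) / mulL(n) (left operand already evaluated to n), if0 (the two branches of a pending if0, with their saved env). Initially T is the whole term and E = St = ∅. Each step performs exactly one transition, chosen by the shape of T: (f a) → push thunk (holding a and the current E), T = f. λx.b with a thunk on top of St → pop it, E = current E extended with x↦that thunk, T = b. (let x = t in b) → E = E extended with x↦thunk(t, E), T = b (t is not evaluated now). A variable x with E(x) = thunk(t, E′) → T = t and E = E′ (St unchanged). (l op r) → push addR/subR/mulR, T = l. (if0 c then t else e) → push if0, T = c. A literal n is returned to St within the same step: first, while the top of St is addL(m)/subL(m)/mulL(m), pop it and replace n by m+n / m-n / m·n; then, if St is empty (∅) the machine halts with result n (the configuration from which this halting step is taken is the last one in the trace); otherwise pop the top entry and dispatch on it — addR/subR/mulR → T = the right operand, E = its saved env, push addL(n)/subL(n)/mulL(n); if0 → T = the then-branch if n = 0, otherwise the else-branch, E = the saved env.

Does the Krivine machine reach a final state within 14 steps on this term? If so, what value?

Answer: DIVERGES (no final state within 14 steps)

Execution trace:
[0] ⟨T=(let loop = 0 in ((λx. (x x)) (λx. (x x)))); E=∅; St=∅⟩
[1] ⟨T=((λx. (x x)) (λx. (x x))); E={loop↦thunk(0, ∅)}; St=∅⟩
[2] ⟨T=(λx. (x x)); E={loop↦thunk(0, ∅)}; St=[thunk]⟩
[3] ⟨T=(x x); E={x↦thunk((λx. (x x)), {loop↦thunk(0, ∅)}), loop↦thunk(0, ∅)}; St=∅⟩
[4] ⟨T=x; E={x↦thunk((λx. (x x)), {loop↦thunk(0, ∅)}), loop↦thunk(0, ∅)}; St=[thunk]⟩
[5] ⟨T=(λx. (x x)); E={loop↦thunk(0, ∅)}; St=[thunk]⟩
[6] ⟨T=(x x); E={x↦thunk(x, {x↦thunk((λx. (x x)), {loop↦thunk(0, ∅)}), loop↦thunk(0, ∅)}), loop↦thunk(0, ∅)}; St=∅⟩
[7] ⟨T=x; E={x↦thunk(x, {x↦thunk((λx. (x x)), {loop↦thunk(0, ∅)}), loop↦thunk(0, ∅)}), loop↦thunk(0, ∅)}; St=[thunk]⟩
[8] ⟨T=x; E={x↦thunk((λx. (x x)), {loop↦thunk(0, ∅)}), loop↦thunk(0, ∅)}; St=[thunk]⟩
[9] ⟨T=(λx. (x x)); E={loop↦thunk(0, ∅)}; St=[thunk]⟩
[10] ⟨T=(x x); E={x↦thunk(x, {x↦thunk(x, {x↦thunk((λx. (x x)), {loop↦thunk(0, ∅)}), loop↦thunk(0, ∅)}), loop↦thunk(0, ∅)}), loop↦thunk(0, ∅)}; St=∅⟩
[11] ⟨T=x; E={x↦thunk(x, {x↦thunk(x, {x↦thunk((λx. (x x)), {loop↦thunk(0, ∅)}), loop↦thunk(0, ∅)}), loop↦thunk(0, ∅)}), loop↦thunk(0, ∅)}; St=[thunk]⟩
[12] ⟨T=x; E={x↦thunk(x, {x↦thunk((λx. (x x)), {loop↦thunk(0, ∅)}), loop↦thunk(0, ∅)}), loop↦thunk(0, ∅)}; St=[thunk]⟩
[13] ⟨T=x; E={x↦thunk((λx. (x x)), {loop↦thunk(0, ∅)}), loop↦thunk(0, ∅)}; St=[thunk]⟩
[14] ⟨T=(λx. (x x)); E={loop↦thunk(0, ∅)}; St=[thunk]⟩
→ 14 transitions taken and the configuration is still not final: no result within 14 steps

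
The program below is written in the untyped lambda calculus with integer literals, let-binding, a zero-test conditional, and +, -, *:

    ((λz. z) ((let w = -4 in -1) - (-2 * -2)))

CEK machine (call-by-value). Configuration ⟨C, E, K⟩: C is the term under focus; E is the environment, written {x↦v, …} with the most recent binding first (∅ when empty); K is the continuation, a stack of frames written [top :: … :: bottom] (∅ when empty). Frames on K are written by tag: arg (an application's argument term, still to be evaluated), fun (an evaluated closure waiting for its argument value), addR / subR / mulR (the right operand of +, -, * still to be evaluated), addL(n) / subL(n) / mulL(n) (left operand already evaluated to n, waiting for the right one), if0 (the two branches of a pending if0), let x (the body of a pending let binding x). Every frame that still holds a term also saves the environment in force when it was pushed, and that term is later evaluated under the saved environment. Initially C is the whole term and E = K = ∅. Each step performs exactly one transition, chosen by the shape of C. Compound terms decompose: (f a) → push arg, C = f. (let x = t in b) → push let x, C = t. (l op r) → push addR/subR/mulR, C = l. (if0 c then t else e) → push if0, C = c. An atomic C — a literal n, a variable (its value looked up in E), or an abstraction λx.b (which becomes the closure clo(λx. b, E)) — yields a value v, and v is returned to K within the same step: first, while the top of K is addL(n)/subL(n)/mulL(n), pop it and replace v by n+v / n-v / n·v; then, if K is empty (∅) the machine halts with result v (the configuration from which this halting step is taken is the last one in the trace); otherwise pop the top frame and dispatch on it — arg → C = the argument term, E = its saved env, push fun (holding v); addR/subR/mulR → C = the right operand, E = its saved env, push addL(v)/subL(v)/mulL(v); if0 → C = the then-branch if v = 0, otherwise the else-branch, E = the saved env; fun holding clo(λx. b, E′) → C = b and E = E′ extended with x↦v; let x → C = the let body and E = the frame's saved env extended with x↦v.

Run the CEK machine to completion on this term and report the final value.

Answer: -5

Derivation:
0. ⟨C=((λz. z) ((let w = -4 in -1) - (-2 * -2))); E=∅; K=∅⟩
1. ⟨C=(λz. z); E=∅; K=[arg]⟩
2. ⟨C=((let w = -4 in -1) - (-2 * -2)); E=∅; K=[fun]⟩
3. ⟨C=(let w = -4 in -1); E=∅; K=[subR :: fun]⟩
4. ⟨C=-4; E=∅; K=[let w :: subR :: fun]⟩
5. ⟨C=-1; E={w↦-4}; K=[subR :: fun]⟩
6. ⟨C=(-2 * -2); E=∅; K=[subL(-1) :: fun]⟩
7. ⟨C=-2; E=∅; K=[mulR :: subL(-1) :: fun]⟩
8. ⟨C=-2; E=∅; K=[mulL(-2) :: subL(-1) :: fun]⟩
9. ⟨C=z; E={z↦-5}; K=∅⟩
→ final value -5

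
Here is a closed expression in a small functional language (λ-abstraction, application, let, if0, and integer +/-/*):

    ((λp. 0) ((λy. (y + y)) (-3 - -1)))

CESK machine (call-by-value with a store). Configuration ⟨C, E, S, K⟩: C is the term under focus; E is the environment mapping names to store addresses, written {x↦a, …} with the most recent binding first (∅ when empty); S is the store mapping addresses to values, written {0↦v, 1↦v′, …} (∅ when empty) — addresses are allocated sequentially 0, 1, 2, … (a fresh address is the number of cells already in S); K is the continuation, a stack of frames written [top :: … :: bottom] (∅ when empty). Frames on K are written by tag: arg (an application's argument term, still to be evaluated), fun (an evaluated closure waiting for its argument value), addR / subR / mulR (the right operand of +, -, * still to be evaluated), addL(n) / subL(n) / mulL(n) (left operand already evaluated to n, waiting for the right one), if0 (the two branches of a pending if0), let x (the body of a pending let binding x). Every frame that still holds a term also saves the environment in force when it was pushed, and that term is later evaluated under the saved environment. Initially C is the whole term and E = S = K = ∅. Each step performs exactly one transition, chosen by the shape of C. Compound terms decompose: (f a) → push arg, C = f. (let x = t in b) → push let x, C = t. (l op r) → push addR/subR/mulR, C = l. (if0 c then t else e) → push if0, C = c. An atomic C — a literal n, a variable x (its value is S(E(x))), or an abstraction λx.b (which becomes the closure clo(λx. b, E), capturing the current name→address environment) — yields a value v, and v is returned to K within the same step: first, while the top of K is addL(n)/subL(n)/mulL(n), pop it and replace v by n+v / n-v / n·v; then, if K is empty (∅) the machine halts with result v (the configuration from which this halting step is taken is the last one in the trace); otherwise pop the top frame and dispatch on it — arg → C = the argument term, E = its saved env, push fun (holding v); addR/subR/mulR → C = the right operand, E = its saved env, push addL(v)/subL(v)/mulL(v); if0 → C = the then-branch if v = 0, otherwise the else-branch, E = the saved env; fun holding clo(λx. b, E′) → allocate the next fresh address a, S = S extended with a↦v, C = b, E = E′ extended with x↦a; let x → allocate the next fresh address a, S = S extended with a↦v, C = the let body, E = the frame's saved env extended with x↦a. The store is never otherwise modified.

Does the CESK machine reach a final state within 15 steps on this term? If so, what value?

[0] ⟨C=((λp. 0) ((λy. (y + y)) (-3 - -1))); E=∅; S=∅; K=∅⟩
[1] ⟨C=(λp. 0); E=∅; S=∅; K=[arg]⟩
[2] ⟨C=((λy. (y + y)) (-3 - -1)); E=∅; S=∅; K=[fun]⟩
[3] ⟨C=(λy. (y + y)); E=∅; S=∅; K=[arg :: fun]⟩
[4] ⟨C=(-3 - -1); E=∅; S=∅; K=[fun :: fun]⟩
[5] ⟨C=-3; E=∅; S=∅; K=[subR :: fun :: fun]⟩
[6] ⟨C=-1; E=∅; S=∅; K=[subL(-3) :: fun :: fun]⟩
[7] ⟨C=(y + y); E={y↦0}; S={0↦-2}; K=[fun]⟩
[8] ⟨C=y; E={y↦0}; S={0↦-2}; K=[addR :: fun]⟩
[9] ⟨C=y; E={y↦0}; S={0↦-2}; K=[addL(-2) :: fun]⟩
[10] ⟨C=0; E={p↦1}; S={0↦-2, 1↦-4}; K=∅⟩
→ final value 0

Answer: 0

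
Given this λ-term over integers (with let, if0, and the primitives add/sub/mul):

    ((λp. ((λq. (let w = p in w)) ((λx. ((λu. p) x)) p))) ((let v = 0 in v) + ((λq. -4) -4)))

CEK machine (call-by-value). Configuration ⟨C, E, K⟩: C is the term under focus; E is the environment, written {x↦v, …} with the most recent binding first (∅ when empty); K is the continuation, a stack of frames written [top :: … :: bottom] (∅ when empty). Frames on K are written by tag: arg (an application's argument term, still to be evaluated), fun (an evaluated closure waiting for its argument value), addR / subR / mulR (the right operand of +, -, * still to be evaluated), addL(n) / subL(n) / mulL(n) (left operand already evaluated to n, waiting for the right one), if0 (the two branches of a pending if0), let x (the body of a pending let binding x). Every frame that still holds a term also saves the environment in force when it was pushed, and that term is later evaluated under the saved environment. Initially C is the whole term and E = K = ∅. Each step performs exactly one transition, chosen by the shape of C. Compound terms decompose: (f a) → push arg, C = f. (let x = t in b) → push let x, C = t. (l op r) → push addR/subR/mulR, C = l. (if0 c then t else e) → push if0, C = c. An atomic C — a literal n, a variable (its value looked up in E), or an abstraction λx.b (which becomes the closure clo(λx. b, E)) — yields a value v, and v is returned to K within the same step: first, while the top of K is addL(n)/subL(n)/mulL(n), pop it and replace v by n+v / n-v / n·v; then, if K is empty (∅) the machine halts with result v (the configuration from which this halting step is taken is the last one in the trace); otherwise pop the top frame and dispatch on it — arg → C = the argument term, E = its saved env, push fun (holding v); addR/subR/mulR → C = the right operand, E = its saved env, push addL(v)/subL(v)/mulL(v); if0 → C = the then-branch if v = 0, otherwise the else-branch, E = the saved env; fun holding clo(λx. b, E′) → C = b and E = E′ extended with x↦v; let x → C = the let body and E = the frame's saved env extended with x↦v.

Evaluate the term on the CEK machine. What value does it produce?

0. <C=((λp. ((λq. (let w = p in w)) ((λx. ((λu. p) x)) p))) ((let v = 0 in v) + ((λq. -4) -4))), E=∅, K=∅>
1. <C=(λp. ((λq. (let w = p in w)) ((λx. ((λu. p) x)) p))), E=∅, K=[arg]>
2. <C=((let v = 0 in v) + ((λq. -4) -4)), E=∅, K=[fun]>
3. <C=(let v = 0 in v), E=∅, K=[addR :: fun]>
4. <C=0, E=∅, K=[let v :: addR :: fun]>
5. <C=v, E={v↦0}, K=[addR :: fun]>
6. <C=((λq. -4) -4), E=∅, K=[addL(0) :: fun]>
7. <C=(λq. -4), E=∅, K=[arg :: addL(0) :: fun]>
8. <C=-4, E=∅, K=[fun :: addL(0) :: fun]>
9. <C=-4, E={q↦-4}, K=[addL(0) :: fun]>
10. <C=((λq. (let w = p in w)) ((λx. ((λu. p) x)) p)), E={p↦-4}, K=∅>
11. <C=(λq. (let w = p in w)), E={p↦-4}, K=[arg]>
12. <C=((λx. ((λu. p) x)) p), E={p↦-4}, K=[fun]>
13. <C=(λx. ((λu. p) x)), E={p↦-4}, K=[arg :: fun]>
14. <C=p, E={p↦-4}, K=[fun :: fun]>
15. <C=((λu. p) x), E={x↦-4, p↦-4}, K=[fun]>
16. <C=(λu. p), E={x↦-4, p↦-4}, K=[arg :: fun]>
17. <C=x, E={x↦-4, p↦-4}, K=[fun :: fun]>
18. <C=p, E={u↦-4, x↦-4, p↦-4}, K=[fun]>
19. <C=(let w = p in w), E={q↦-4, p↦-4}, K=∅>
20. <C=p, E={q↦-4, p↦-4}, K=[let w]>
21. <C=w, E={w↦-4, q↦-4, p↦-4}, K=∅>
→ final value -4

Answer: -4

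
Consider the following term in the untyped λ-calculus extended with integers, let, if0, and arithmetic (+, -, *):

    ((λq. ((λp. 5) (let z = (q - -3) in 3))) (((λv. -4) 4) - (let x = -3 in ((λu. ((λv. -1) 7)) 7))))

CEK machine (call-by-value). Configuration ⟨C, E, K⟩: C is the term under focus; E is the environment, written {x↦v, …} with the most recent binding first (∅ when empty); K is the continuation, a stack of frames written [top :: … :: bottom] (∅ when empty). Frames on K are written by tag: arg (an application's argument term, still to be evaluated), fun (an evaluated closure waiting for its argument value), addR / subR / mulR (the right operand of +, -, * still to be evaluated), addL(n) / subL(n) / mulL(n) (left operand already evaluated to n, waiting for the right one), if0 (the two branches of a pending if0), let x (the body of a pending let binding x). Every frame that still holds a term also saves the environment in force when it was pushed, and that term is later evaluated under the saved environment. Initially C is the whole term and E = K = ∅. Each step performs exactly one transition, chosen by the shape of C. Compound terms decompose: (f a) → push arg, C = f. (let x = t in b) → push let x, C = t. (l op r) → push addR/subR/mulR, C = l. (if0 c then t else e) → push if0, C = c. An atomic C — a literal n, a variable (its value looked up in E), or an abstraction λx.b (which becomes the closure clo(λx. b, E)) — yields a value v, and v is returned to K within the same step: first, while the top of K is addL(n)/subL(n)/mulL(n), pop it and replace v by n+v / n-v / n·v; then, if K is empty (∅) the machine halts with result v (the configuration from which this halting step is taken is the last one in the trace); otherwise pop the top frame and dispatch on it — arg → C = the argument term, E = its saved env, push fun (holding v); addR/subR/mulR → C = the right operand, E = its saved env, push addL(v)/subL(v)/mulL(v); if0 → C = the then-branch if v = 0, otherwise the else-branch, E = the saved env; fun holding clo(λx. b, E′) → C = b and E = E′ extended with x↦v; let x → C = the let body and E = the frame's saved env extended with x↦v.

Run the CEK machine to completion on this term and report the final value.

0. ⟨C=((λq. ((λp. 5) (let z = (q - -3) in 3))) (((λv. -4) 4) - (let x = -3 in ((λu. ((λv. -1) 7)) 7)))); E=∅; K=∅⟩
1. ⟨C=(λq. ((λp. 5) (let z = (q - -3) in 3))); E=∅; K=[arg]⟩
2. ⟨C=(((λv. -4) 4) - (let x = -3 in ((λu. ((λv. -1) 7)) 7))); E=∅; K=[fun]⟩
3. ⟨C=((λv. -4) 4); E=∅; K=[subR :: fun]⟩
4. ⟨C=(λv. -4); E=∅; K=[arg :: subR :: fun]⟩
5. ⟨C=4; E=∅; K=[fun :: subR :: fun]⟩
6. ⟨C=-4; E={v↦4}; K=[subR :: fun]⟩
7. ⟨C=(let x = -3 in ((λu. ((λv. -1) 7)) 7)); E=∅; K=[subL(-4) :: fun]⟩
8. ⟨C=-3; E=∅; K=[let x :: subL(-4) :: fun]⟩
9. ⟨C=((λu. ((λv. -1) 7)) 7); E={x↦-3}; K=[subL(-4) :: fun]⟩
10. ⟨C=(λu. ((λv. -1) 7)); E={x↦-3}; K=[arg :: subL(-4) :: fun]⟩
11. ⟨C=7; E={x↦-3}; K=[fun :: subL(-4) :: fun]⟩
12. ⟨C=((λv. -1) 7); E={u↦7, x↦-3}; K=[subL(-4) :: fun]⟩
13. ⟨C=(λv. -1); E={u↦7, x↦-3}; K=[arg :: subL(-4) :: fun]⟩
14. ⟨C=7; E={u↦7, x↦-3}; K=[fun :: subL(-4) :: fun]⟩
15. ⟨C=-1; E={v↦7, u↦7, x↦-3}; K=[subL(-4) :: fun]⟩
16. ⟨C=((λp. 5) (let z = (q - -3) in 3)); E={q↦-3}; K=∅⟩
17. ⟨C=(λp. 5); E={q↦-3}; K=[arg]⟩
18. ⟨C=(let z = (q - -3) in 3); E={q↦-3}; K=[fun]⟩
19. ⟨C=(q - -3); E={q↦-3}; K=[let z :: fun]⟩
20. ⟨C=q; E={q↦-3}; K=[subR :: let z :: fun]⟩
21. ⟨C=-3; E={q↦-3}; K=[subL(-3) :: let z :: fun]⟩
22. ⟨C=3; E={z↦0, q↦-3}; K=[fun]⟩
23. ⟨C=5; E={p↦3, q↦-3}; K=∅⟩
→ final value 5

Answer: 5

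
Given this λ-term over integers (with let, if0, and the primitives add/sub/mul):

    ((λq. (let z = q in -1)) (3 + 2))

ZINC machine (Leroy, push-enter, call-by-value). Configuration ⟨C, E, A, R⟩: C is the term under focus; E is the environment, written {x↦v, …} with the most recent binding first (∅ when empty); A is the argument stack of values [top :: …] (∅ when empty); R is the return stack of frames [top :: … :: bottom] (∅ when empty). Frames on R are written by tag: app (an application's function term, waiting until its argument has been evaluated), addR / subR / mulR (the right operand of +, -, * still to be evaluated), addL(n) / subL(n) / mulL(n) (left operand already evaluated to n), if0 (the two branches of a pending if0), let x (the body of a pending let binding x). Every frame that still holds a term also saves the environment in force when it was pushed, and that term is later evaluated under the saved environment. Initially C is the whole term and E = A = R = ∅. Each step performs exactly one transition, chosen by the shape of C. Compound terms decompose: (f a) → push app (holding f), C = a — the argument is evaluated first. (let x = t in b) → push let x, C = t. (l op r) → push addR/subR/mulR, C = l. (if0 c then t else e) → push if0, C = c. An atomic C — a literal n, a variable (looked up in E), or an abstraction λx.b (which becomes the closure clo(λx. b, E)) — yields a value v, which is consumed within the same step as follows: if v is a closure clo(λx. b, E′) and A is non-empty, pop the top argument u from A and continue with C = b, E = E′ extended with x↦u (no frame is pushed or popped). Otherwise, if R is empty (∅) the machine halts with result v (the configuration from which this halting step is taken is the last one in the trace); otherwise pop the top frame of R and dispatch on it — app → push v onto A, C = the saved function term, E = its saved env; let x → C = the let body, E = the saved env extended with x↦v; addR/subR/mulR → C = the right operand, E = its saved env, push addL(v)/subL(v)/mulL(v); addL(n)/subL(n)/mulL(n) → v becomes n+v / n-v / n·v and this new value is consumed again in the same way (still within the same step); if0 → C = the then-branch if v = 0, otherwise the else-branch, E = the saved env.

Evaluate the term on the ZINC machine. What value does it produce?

t=0: [C=((λq. (let z = q in -1)) (3 + 2)) | E=∅ | A=∅ | R=∅]
t=1: [C=(3 + 2) | E=∅ | A=∅ | R=[app]]
t=2: [C=3 | E=∅ | A=∅ | R=[addR :: app]]
t=3: [C=2 | E=∅ | A=∅ | R=[addL(3) :: app]]
t=4: [C=(λq. (let z = q in -1)) | E=∅ | A=[5] | R=∅]
t=5: [C=(let z = q in -1) | E={q↦5} | A=∅ | R=∅]
t=6: [C=q | E={q↦5} | A=∅ | R=[let z]]
t=7: [C=-1 | E={z↦5, q↦5} | A=∅ | R=∅]
→ final value -1

Answer: -1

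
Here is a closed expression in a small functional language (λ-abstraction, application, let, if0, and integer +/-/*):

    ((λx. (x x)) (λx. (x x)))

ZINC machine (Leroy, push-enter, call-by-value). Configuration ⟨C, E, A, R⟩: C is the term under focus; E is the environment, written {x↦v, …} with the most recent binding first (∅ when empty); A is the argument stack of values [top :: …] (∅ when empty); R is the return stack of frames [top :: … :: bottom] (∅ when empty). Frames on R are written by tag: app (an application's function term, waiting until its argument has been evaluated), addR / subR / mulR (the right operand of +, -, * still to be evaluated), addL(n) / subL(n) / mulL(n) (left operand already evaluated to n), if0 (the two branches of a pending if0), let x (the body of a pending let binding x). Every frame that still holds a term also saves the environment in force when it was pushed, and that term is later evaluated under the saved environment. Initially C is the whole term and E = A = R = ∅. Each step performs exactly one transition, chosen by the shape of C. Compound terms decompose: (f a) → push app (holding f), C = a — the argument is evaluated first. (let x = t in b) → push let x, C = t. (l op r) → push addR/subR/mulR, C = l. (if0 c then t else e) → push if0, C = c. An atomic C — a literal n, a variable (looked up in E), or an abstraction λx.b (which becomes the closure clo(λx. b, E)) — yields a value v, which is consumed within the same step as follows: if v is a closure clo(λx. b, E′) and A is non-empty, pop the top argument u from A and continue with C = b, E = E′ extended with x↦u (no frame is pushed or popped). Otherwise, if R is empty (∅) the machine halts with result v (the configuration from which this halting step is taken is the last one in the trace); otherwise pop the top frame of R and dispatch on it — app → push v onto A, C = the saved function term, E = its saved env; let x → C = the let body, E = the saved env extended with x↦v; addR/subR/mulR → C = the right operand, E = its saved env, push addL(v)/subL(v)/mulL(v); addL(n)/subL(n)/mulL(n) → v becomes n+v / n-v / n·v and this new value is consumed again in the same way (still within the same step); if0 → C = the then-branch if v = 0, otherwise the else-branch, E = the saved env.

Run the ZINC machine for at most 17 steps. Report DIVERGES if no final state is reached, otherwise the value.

Answer: DIVERGES (no final state within 17 steps)

Machine steps:
[0] ⟨C=((λx. (x x)) (λx. (x x))); E=∅; A=∅; R=∅⟩
[1] ⟨C=(λx. (x x)); E=∅; A=∅; R=[app]⟩
[2] ⟨C=(λx. (x x)); E=∅; A=[clo(λx. (x x), ∅)]; R=∅⟩
[3] ⟨C=(x x); E={x↦clo(λx. (x x), ∅)}; A=∅; R=∅⟩
[4] ⟨C=x; E={x↦clo(λx. (x x), ∅)}; A=∅; R=[app]⟩
[5] ⟨C=x; E={x↦clo(λx. (x x), ∅)}; A=[clo(λx. (x x), ∅)]; R=∅⟩
… configuration repeats with period 3 (steps 3–5 recur indefinitely) …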